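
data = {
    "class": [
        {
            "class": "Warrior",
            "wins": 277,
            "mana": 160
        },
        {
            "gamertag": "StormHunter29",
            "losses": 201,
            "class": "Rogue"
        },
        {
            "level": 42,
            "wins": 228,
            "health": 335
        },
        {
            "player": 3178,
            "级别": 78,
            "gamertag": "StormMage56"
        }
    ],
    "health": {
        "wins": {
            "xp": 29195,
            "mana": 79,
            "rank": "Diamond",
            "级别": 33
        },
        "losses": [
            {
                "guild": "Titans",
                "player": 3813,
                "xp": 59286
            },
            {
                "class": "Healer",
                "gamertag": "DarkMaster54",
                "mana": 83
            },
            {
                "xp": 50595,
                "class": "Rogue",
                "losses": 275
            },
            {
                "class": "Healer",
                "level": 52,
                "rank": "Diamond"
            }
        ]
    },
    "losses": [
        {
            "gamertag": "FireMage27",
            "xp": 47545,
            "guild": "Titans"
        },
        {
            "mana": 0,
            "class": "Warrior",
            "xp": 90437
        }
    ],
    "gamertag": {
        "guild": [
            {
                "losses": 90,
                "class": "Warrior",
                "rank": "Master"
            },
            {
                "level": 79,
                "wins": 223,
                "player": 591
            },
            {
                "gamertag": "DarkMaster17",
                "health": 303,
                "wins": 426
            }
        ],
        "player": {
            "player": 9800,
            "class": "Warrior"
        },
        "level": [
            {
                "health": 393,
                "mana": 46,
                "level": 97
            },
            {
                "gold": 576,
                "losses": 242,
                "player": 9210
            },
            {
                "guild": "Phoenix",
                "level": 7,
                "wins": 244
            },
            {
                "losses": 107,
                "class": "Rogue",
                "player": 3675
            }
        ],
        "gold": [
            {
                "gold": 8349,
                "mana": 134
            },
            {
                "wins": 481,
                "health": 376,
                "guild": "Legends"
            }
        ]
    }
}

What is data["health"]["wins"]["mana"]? 79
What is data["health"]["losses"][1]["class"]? "Healer"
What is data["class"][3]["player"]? 3178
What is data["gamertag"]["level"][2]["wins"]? 244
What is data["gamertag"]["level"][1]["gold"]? 576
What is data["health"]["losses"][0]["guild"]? "Titans"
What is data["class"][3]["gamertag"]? "StormMage56"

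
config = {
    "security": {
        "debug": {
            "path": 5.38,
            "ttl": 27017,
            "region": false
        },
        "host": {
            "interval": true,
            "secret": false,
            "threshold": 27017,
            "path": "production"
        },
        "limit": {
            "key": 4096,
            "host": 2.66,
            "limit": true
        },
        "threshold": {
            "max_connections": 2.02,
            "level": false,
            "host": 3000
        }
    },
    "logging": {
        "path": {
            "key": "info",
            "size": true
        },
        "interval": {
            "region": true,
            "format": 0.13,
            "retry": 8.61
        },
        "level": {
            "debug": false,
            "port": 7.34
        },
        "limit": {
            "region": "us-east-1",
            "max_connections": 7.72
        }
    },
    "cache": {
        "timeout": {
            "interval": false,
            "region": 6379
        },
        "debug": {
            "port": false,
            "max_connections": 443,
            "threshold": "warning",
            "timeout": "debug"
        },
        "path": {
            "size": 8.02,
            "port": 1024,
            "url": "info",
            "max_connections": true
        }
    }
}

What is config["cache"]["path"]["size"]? 8.02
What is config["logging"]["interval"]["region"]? True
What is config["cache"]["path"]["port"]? 1024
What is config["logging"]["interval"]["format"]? 0.13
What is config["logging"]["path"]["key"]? "info"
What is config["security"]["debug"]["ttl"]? 27017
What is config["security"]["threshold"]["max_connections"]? 2.02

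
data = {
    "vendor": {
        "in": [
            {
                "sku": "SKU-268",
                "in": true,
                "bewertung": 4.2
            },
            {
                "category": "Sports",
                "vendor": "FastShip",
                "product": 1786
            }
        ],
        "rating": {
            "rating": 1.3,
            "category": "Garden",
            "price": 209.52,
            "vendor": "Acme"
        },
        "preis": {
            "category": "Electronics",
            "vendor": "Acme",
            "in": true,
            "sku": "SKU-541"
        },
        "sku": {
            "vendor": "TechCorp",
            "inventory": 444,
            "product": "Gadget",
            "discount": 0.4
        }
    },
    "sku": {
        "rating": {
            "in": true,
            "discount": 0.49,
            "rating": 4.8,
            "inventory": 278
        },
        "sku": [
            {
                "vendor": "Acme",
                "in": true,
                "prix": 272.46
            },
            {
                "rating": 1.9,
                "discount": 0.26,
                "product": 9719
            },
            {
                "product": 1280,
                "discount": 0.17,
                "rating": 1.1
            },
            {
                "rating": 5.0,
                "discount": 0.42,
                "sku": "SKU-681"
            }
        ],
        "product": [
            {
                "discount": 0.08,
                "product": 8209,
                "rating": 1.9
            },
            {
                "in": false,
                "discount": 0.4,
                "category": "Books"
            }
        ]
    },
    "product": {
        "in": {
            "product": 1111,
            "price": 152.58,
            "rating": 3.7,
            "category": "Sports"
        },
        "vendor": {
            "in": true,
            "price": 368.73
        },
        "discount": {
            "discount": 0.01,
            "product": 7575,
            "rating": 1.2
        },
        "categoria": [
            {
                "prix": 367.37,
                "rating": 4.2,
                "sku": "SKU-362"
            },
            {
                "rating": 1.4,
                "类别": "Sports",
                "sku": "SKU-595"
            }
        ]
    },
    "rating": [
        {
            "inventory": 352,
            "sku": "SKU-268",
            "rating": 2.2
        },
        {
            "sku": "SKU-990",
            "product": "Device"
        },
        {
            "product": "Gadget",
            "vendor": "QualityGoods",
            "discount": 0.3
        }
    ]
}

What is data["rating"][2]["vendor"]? "QualityGoods"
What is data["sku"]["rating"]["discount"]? 0.49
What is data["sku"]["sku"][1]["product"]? 9719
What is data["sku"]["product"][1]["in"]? False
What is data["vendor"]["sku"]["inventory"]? 444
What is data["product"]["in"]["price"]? 152.58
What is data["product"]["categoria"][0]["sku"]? "SKU-362"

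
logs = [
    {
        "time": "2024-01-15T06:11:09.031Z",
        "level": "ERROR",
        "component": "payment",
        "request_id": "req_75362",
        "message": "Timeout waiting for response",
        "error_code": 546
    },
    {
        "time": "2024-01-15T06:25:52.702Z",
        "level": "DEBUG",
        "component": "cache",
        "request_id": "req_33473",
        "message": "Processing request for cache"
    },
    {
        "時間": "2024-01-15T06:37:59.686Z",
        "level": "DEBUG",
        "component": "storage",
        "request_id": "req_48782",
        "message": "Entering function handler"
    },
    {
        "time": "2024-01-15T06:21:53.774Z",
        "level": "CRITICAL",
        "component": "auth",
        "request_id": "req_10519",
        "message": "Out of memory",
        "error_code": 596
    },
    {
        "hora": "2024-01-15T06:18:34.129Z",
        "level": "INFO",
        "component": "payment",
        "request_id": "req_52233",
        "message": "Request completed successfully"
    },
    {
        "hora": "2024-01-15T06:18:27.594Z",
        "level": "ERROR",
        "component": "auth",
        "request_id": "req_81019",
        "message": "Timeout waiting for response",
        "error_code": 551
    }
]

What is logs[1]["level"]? "DEBUG"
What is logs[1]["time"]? "2024-01-15T06:25:52.702Z"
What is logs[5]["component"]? "auth"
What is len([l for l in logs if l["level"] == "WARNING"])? 0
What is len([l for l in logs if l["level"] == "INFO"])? 1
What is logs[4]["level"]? "INFO"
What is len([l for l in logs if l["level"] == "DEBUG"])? 2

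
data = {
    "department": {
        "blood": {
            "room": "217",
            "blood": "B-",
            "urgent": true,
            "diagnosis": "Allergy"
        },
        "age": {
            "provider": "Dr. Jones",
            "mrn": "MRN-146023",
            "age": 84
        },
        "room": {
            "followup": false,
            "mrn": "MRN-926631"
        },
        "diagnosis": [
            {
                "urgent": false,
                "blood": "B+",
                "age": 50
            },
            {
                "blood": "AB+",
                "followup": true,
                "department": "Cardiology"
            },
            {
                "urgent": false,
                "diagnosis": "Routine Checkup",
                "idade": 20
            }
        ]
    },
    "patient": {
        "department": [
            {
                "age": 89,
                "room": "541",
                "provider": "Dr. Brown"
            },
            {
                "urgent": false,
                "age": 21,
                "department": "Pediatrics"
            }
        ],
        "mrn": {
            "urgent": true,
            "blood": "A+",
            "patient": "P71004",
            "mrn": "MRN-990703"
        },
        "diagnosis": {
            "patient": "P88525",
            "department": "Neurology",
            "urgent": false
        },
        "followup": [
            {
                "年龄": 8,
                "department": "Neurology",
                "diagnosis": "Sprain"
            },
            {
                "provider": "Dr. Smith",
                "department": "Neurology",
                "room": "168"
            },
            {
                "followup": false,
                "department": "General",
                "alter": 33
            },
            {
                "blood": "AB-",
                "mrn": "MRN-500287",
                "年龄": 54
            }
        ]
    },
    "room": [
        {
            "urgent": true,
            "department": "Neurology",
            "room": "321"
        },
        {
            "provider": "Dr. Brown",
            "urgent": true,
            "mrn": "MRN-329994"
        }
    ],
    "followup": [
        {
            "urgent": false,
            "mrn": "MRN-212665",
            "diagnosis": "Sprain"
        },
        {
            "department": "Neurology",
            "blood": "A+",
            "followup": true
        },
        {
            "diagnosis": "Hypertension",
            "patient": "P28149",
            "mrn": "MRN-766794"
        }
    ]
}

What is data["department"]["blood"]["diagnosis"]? "Allergy"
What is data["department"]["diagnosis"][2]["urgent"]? False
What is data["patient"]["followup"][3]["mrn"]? "MRN-500287"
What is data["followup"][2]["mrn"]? "MRN-766794"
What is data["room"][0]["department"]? "Neurology"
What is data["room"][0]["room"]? "321"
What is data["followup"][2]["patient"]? "P28149"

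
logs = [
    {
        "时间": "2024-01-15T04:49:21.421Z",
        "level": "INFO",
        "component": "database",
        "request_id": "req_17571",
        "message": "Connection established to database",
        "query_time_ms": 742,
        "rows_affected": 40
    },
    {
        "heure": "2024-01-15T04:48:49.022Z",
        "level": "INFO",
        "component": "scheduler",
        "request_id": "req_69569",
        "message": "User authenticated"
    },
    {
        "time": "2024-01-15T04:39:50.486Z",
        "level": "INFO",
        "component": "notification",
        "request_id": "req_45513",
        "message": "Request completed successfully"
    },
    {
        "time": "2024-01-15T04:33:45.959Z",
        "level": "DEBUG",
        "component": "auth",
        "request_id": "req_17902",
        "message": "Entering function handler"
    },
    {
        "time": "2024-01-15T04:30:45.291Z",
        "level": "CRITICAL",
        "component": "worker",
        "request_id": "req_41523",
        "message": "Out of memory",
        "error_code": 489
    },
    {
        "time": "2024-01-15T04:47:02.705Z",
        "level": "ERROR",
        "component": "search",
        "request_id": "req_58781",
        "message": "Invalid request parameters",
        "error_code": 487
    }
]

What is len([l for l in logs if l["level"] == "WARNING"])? 0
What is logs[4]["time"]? "2024-01-15T04:30:45.291Z"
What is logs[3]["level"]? "DEBUG"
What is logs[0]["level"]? "INFO"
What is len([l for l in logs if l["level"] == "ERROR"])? 1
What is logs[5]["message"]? "Invalid request parameters"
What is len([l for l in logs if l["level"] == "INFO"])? 3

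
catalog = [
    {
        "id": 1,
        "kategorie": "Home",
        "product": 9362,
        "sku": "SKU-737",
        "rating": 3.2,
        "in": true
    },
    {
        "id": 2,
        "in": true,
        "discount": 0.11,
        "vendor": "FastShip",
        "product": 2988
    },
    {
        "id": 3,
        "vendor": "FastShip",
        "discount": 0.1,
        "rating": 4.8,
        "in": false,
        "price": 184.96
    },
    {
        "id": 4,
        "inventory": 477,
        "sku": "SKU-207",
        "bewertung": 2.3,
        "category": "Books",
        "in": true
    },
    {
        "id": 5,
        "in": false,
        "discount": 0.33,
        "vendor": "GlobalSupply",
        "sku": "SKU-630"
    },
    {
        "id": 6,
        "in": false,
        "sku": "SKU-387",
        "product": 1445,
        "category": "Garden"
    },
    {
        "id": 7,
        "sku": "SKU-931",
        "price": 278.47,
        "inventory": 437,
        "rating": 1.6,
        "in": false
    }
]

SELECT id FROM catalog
[1, 2, 3, 4, 5, 6, 7]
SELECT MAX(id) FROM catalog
7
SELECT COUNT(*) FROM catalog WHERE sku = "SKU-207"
1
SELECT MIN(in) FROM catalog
False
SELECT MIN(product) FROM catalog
1445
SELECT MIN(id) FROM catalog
1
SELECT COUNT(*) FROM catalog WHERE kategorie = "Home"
1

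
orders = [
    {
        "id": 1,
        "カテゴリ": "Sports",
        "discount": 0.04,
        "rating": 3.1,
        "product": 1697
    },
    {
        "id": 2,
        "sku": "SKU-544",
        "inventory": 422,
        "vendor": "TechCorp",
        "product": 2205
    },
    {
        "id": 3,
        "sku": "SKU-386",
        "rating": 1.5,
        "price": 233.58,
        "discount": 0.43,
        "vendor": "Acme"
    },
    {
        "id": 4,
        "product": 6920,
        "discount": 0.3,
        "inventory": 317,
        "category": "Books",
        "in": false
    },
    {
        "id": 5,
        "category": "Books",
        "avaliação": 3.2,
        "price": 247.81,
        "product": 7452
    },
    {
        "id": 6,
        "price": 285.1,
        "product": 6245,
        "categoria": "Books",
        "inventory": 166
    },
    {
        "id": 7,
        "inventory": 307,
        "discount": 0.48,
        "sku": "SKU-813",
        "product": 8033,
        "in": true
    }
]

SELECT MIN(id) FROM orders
1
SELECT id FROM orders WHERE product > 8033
[]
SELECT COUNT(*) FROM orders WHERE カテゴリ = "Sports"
1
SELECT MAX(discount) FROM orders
0.48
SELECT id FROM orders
[1, 2, 3, 4, 5, 6, 7]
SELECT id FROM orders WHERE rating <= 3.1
[1, 3]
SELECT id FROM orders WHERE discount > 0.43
[7]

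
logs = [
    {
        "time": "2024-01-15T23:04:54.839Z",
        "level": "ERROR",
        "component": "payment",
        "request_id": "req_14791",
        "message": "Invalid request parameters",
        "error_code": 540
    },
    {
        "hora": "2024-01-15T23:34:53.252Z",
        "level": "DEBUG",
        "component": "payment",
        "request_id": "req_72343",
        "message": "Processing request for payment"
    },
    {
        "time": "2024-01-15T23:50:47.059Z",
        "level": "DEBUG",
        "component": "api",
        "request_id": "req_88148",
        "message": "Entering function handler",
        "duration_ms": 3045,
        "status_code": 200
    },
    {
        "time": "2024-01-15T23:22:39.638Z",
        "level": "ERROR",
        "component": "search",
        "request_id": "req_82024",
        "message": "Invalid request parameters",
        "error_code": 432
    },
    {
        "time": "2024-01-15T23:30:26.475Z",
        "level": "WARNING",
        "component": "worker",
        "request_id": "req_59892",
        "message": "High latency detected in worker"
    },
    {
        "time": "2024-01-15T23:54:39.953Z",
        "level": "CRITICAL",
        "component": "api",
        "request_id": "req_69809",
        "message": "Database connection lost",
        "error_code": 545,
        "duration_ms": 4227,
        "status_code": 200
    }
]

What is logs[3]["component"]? "search"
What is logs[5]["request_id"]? "req_69809"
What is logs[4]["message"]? "High latency detected in worker"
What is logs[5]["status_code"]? 200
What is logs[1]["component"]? "payment"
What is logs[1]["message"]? "Processing request for payment"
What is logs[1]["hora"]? "2024-01-15T23:34:53.252Z"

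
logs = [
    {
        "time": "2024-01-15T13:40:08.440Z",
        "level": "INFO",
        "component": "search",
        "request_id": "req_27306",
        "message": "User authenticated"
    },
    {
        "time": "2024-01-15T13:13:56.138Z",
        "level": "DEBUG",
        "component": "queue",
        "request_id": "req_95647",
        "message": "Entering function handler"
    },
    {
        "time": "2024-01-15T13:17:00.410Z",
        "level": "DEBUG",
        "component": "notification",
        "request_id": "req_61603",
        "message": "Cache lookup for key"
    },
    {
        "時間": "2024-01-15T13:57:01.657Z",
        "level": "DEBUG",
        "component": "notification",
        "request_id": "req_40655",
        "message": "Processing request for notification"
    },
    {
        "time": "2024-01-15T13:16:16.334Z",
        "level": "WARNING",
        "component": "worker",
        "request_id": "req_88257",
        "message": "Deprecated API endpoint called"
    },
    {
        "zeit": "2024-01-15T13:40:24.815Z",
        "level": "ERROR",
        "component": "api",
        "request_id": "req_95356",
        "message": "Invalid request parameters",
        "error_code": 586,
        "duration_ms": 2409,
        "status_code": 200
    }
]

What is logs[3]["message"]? "Processing request for notification"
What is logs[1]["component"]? "queue"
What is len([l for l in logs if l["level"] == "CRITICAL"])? 0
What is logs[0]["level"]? "INFO"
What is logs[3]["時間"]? "2024-01-15T13:57:01.657Z"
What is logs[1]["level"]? "DEBUG"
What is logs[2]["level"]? "DEBUG"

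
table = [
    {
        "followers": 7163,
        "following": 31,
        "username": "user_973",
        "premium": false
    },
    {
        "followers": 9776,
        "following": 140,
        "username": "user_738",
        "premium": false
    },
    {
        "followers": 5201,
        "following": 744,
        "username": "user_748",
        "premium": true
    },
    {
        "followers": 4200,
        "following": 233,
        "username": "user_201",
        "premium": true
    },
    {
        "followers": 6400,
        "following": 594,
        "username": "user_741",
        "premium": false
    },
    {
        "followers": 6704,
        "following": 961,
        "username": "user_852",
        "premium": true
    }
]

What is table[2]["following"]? 744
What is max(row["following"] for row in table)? 961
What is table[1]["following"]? 140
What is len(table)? 6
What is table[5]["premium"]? True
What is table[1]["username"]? "user_738"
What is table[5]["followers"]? 6704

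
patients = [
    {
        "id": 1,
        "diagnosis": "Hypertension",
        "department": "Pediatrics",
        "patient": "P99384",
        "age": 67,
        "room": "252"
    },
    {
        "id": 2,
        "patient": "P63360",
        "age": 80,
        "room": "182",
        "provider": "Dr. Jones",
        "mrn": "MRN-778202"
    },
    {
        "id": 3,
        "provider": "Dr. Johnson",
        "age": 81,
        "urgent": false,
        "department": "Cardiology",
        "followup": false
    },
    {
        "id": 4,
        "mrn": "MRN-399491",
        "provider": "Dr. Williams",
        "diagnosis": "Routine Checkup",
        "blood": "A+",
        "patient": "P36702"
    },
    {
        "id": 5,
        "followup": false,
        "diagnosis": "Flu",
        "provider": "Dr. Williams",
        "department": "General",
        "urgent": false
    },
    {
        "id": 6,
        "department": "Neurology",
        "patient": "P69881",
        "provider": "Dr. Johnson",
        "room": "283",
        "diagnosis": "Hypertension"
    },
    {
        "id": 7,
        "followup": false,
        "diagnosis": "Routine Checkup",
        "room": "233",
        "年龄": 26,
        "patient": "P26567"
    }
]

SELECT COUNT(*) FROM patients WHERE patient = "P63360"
1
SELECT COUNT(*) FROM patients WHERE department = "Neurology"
1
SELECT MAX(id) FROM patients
7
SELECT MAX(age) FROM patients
81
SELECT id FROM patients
[1, 2, 3, 4, 5, 6, 7]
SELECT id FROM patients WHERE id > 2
[3, 4, 5, 6, 7]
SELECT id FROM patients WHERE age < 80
[1]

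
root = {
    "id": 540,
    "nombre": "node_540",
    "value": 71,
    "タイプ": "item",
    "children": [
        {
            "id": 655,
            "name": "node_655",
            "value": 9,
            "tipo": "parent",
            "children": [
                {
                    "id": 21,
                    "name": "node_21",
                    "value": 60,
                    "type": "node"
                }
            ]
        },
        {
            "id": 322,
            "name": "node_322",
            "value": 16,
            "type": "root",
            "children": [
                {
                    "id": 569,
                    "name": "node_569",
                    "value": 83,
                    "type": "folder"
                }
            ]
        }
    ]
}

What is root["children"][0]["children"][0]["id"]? 21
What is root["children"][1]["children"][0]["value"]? 83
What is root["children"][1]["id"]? 322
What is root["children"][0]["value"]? 9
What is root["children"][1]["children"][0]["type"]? "folder"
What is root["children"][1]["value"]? 16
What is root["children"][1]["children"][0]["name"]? "node_569"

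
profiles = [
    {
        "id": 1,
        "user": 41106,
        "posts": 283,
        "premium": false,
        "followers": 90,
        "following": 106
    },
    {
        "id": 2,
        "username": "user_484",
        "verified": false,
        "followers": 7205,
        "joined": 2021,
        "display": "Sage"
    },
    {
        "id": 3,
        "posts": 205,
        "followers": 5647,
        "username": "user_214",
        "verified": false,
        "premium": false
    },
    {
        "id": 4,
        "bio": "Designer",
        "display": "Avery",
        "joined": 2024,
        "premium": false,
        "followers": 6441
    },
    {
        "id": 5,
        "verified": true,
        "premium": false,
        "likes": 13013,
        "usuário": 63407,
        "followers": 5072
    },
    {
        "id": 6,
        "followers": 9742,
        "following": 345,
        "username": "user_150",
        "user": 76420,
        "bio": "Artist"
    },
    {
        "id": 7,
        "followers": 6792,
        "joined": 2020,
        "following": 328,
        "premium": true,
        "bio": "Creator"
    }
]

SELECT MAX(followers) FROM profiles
9742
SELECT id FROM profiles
[1, 2, 3, 4, 5, 6, 7]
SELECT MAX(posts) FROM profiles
283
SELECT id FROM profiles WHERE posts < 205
[]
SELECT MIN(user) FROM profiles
41106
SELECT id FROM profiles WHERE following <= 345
[1, 6, 7]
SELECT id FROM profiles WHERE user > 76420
[]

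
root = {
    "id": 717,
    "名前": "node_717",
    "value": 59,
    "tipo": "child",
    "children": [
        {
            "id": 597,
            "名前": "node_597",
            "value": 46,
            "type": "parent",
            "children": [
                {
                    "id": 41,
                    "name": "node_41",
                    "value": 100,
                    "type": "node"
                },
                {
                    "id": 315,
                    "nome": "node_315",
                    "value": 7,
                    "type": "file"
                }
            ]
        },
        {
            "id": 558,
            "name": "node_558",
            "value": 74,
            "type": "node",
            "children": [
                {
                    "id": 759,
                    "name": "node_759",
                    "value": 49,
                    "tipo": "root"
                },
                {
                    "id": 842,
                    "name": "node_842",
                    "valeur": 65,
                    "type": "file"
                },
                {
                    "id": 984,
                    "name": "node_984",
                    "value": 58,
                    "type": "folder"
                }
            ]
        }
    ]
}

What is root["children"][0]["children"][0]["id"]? 41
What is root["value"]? 59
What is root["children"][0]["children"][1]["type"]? "file"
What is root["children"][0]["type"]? "parent"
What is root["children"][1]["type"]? "node"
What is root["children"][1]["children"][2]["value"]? 58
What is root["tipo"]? "child"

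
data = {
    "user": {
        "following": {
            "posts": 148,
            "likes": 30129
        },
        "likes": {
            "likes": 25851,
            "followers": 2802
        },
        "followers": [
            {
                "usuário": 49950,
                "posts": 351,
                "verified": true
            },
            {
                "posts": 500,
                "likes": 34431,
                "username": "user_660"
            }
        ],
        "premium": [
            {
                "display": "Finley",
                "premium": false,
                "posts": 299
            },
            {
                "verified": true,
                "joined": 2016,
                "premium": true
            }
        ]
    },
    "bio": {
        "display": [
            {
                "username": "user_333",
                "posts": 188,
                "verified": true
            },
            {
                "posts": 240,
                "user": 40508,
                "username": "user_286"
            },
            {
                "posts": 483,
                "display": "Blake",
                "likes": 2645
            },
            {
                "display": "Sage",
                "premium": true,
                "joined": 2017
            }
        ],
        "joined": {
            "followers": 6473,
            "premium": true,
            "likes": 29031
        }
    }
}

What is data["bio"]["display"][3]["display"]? "Sage"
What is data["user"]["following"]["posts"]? 148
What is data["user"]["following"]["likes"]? 30129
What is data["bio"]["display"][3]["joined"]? 2017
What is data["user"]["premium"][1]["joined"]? 2016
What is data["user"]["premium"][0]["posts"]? 299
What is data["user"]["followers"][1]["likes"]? 34431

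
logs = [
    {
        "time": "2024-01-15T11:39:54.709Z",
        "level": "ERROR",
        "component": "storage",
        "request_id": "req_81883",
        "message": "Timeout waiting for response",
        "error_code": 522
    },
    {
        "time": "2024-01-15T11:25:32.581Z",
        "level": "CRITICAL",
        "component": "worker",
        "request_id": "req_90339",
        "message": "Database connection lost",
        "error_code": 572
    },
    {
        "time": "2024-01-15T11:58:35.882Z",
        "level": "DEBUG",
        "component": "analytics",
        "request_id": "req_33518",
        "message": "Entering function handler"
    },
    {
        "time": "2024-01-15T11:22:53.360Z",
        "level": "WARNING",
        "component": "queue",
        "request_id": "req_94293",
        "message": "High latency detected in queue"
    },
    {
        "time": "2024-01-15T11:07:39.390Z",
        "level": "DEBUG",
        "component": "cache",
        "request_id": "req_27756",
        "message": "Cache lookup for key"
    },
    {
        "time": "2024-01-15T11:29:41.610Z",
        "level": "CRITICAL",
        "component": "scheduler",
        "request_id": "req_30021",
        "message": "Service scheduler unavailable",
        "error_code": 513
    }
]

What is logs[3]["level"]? "WARNING"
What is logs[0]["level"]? "ERROR"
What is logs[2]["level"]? "DEBUG"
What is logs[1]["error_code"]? 572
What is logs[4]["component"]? "cache"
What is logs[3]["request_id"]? "req_94293"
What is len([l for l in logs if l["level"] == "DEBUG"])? 2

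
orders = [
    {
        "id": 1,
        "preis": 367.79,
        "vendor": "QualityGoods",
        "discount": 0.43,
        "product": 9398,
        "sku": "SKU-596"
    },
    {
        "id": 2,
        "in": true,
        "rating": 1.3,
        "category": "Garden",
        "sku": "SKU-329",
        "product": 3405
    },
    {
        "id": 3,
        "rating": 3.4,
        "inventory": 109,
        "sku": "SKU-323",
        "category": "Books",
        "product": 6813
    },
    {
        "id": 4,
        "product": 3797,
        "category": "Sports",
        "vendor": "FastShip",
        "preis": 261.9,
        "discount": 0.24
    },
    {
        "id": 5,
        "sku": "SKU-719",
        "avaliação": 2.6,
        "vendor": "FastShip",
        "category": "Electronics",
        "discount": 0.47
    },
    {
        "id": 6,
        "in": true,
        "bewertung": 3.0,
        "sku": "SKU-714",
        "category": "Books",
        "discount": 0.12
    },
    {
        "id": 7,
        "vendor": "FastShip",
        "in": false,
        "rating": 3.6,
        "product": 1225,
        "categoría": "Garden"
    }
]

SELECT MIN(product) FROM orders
1225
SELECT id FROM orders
[1, 2, 3, 4, 5, 6, 7]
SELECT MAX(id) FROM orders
7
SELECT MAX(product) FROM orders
9398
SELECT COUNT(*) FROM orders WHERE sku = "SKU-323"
1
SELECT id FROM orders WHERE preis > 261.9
[1]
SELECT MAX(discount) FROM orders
0.47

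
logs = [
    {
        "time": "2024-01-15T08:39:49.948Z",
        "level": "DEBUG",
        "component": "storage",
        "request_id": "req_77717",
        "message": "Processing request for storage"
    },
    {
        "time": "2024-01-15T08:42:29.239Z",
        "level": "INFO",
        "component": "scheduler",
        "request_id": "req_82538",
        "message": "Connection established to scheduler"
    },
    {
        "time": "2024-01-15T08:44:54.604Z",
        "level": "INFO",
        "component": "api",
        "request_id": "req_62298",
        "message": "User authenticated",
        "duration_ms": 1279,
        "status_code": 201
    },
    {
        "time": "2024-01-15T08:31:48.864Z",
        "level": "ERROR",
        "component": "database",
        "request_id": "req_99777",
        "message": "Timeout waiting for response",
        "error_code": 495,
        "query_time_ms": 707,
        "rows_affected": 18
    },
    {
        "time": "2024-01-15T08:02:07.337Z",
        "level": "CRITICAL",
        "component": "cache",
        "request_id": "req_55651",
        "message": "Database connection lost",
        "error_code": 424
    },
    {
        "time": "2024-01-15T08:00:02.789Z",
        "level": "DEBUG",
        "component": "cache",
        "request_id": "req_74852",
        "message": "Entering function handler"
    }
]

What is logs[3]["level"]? "ERROR"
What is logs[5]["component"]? "cache"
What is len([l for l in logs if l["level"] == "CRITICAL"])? 1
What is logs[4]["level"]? "CRITICAL"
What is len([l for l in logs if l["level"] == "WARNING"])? 0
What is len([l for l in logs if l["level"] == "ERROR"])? 1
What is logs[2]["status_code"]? 201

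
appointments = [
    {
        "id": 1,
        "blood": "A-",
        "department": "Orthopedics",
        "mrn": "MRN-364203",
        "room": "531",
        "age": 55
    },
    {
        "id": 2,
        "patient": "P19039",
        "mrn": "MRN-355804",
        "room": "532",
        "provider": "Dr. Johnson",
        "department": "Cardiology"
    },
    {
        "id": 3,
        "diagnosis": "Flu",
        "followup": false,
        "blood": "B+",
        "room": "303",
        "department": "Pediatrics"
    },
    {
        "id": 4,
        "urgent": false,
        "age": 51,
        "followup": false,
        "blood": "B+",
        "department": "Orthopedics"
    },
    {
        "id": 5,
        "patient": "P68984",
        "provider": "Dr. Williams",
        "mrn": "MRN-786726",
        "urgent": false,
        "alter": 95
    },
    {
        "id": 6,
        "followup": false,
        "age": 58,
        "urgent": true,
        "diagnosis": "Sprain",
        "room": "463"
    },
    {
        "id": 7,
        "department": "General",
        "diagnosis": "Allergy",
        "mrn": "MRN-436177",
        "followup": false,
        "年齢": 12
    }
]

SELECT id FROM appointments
[1, 2, 3, 4, 5, 6, 7]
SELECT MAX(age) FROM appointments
58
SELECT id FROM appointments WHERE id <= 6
[1, 2, 3, 4, 5, 6]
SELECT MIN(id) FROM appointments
1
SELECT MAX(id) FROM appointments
7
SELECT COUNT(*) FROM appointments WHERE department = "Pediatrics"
1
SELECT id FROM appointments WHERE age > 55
[6]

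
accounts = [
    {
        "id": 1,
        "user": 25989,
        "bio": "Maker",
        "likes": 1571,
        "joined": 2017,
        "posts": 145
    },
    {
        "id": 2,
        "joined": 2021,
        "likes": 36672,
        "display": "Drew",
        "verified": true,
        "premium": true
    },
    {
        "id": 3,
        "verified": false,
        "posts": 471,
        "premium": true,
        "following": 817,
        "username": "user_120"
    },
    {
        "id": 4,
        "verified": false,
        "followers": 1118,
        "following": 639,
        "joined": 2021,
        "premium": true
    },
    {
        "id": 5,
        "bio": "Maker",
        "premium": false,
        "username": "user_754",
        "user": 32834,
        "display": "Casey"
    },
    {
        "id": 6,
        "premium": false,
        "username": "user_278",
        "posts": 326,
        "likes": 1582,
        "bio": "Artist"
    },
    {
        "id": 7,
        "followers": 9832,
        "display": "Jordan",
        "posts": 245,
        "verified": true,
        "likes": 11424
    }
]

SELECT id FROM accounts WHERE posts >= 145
[1, 3, 6, 7]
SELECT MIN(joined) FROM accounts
2017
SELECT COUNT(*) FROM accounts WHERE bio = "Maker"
2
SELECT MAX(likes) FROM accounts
36672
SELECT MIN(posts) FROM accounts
145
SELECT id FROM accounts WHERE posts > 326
[3]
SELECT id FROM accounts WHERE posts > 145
[3, 6, 7]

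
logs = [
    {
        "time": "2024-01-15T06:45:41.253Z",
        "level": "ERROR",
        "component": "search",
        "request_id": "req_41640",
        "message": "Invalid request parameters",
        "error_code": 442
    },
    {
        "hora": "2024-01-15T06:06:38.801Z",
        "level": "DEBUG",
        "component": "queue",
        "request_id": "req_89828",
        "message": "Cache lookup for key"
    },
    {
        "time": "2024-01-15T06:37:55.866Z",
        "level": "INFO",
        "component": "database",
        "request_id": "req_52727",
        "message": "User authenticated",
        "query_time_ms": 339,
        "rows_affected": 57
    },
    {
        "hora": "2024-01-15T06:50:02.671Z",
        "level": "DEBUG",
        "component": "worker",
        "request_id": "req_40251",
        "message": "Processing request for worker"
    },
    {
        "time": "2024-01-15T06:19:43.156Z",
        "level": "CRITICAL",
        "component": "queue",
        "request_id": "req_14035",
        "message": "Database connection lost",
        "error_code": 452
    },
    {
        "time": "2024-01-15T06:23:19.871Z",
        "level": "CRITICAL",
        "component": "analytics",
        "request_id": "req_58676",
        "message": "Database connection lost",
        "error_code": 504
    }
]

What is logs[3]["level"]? "DEBUG"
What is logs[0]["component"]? "search"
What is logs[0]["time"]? "2024-01-15T06:45:41.253Z"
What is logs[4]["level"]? "CRITICAL"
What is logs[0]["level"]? "ERROR"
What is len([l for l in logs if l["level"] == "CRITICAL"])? 2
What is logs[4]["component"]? "queue"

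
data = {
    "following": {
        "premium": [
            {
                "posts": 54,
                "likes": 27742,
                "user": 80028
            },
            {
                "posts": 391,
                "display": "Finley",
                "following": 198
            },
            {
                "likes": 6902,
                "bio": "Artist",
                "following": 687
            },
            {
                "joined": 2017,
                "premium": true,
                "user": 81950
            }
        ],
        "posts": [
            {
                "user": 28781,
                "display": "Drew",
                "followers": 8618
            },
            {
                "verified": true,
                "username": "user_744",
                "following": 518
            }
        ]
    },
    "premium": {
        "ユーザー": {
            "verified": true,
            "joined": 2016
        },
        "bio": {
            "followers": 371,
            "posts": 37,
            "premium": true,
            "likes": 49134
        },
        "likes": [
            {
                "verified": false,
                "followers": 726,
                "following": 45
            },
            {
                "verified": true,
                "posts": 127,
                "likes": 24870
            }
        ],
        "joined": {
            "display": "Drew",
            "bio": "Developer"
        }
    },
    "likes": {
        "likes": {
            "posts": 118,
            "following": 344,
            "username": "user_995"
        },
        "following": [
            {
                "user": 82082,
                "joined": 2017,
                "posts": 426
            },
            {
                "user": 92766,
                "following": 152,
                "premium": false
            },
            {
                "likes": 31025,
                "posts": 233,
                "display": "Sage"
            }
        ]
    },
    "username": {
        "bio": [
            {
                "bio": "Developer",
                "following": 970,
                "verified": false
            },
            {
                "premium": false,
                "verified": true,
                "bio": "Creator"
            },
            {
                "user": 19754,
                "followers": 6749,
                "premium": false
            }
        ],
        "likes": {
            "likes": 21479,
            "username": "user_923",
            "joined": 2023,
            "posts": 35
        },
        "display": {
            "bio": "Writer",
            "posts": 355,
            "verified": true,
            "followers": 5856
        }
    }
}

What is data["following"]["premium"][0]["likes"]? 27742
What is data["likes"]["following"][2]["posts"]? 233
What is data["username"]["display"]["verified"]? True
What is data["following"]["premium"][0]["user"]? 80028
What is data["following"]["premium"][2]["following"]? 687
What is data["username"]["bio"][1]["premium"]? False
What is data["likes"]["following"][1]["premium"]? False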